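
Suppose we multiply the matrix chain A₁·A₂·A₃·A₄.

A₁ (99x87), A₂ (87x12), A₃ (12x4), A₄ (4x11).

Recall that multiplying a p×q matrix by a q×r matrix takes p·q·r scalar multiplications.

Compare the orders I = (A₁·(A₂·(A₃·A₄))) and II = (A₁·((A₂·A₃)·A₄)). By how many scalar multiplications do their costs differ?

4008

Order I = (A₁·(A₂·(A₃·A₄))): (A₃·A₄): 12×4 by 4×11 → 12×11, cost 12·4·11 = 528; (A₂·(A₃·A₄)): 87×12 by 12×11 → 87×11, cost 87·12·11 = 11484; cumulative 12012; (A₁·(A₂·(A₃·A₄))): 99×87 by 87×11 → 99×11, cost 99·87·11 = 94743; cumulative 106755. Total 106755.
Order II = (A₁·((A₂·A₃)·A₄)): (A₂·A₃): 87×12 by 12×4 → 87×4, cost 87·12·4 = 4176; ((A₂·A₃)·A₄): 87×4 by 4×11 → 87×11, cost 87·4·11 = 3828; cumulative 8004; (A₁·((A₂·A₃)·A₄)): 99×87 by 87×11 → 99×11, cost 99·87·11 = 94743; cumulative 102747. Total 102747.
Difference: |106755 − 102747| = 4008.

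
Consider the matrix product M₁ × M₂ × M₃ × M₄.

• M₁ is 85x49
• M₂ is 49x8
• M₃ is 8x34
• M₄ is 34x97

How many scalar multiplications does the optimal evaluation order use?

125664

Adjacent pairs: M₁M₂ = 85·49·8 = 33320; M₂M₃ = 49·8·34 = 13328; M₃M₄ = 8·34·97 = 26384.
Length 3: M₁..M₃: k=1: 0+13328+85·49·34=154938; k=2: 33320+0+85·8·34=56440 → min 56440 | M₂..M₄: k=2: 0+26384+49·8·97=64408; k=3: 13328+0+49·34·97=174930 → min 64408.
Length 4: M₁..M₄: k=1: 0+64408+85·49·97=468413; k=2: 33320+26384+85·8·97=125664; k=3: 56440+0+85·34·97=336770 → min 125664.
Optimal order: ((M₁ × M₂) × (M₃ × M₄)) with cost 125664.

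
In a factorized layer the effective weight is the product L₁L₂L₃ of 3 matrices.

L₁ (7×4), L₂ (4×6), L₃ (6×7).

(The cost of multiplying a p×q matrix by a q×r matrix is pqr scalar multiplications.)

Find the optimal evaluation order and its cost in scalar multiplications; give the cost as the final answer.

364

(L₁(L₂L₃)): cost 364.
((L₁L₂)L₃): cost 462.
Optimal: (L₁(L₂L₃)) with cost 364.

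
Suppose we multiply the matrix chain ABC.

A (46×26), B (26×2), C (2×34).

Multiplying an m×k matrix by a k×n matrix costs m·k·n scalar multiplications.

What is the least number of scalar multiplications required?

Order (A(BC)): (BC): 26×2 by 2×34 → 26×34, cost 26·2·34 = 1768; (A(BC)): 46×26 by 26×34 → 46×34, cost 46·26·34 = 40664; cumulative 42432. Total 42432.
Order ((AB)C): (AB): 46×26 by 26×2 → 46×2, cost 46·26·2 = 2392; ((AB)C): 46×2 by 2×34 → 46×34, cost 46·2·34 = 3128; cumulative 5520. Total 5520.
Minimum: 5520.

5520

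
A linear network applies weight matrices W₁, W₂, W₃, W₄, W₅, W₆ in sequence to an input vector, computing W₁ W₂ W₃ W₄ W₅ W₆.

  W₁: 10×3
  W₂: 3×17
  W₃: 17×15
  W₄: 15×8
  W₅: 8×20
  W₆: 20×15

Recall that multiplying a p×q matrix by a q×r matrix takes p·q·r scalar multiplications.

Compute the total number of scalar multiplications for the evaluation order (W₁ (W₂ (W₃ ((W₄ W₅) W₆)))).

(W₄ W₅): 15×8 by 8×20 → 15×20, cost 15·8·20 = 2400
((W₄ W₅) W₆): 15×20 by 20×15 → 15×15, cost 15·20·15 = 4500; cumulative 6900
(W₃ ((W₄ W₅) W₆)): 17×15 by 15×15 → 17×15, cost 17·15·15 = 3825; cumulative 10725
(W₂ (W₃ ((W₄ W₅) W₆))): 3×17 by 17×15 → 3×15, cost 3·17·15 = 765; cumulative 11490
(W₁ (W₂ (W₃ ((W₄ W₅) W₆)))): 10×3 by 3×15 → 10×15, cost 10·3·15 = 450; cumulative 11940
Total: 11940 scalar multiplications.

11940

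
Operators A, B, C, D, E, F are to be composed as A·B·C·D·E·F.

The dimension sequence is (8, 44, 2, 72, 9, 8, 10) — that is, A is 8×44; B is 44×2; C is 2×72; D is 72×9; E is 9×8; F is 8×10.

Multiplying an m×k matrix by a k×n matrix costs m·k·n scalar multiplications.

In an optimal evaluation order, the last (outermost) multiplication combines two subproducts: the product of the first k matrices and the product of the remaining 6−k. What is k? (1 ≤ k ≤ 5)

2

Adjacent pairs: AB = 8·44·2 = 704; BC = 44·2·72 = 6336; CD = 2·72·9 = 1296; DE = 72·9·8 = 5184; EF = 9·8·10 = 720.
Length 3: A..C: k=1: 0+6336+8·44·72=31680; k=2: 704+0+8·2·72=1856 → min 1856 | B..D: k=2: 0+1296+44·2·9=2088; k=3: 6336+0+44·72·9=34848 → min 2088 | C..E: k=3: 0+5184+2·72·8=6336; k=4: 1296+0+2·9·8=1440 → min 1440 | D..F: k=4: 0+720+72·9·10=7200; k=5: 5184+0+72·8·10=10944 → min 7200.
Length 4: A..D: k=1: 0+2088+8·44·9=5256; k=2: 704+1296+8·2·9=2144; k=3: 1856+0+8·72·9=7040 → min 2144 | B..E: k=2: 0+1440+44·2·8=2144; k=3: 6336+5184+44·72·8=36864; k=4: 2088+0+44·9·8=5256 → min 2144 | C..F: k=3: 0+7200+2·72·10=8640; k=4: 1296+720+2·9·10=2196; k=5: 1440+0+2·8·10=1600 → min 1600.
Length 5: A..E: k=1: 0+2144+8·44·8=4960; k=2: 704+1440+8·2·8=2272; k=3: 1856+5184+8·72·8=11648; k=4: 2144+0+8·9·8=2720 → min 2272 | B..F: k=2: 0+1600+44·2·10=2480; k=3: 6336+7200+44·72·10=45216; k=4: 2088+720+44·9·10=6768; k=5: 2144+0+44·8·10=5664 → min 2480.
Top-level splits: k=1: (A..A)·(B..F) → 0+2480+8·44·10 = 6000; k=2: (A..B)·(C..F) → 704+1600+8·2·10 = 2464; k=3: (A..C)·(D..F) → 1856+7200+8·72·10 = 14816; k=4: (A..D)·(E..F) → 2144+720+8·9·10 = 3584; k=5: (A..E)·(F..F) → 2272+0+8·8·10 = 2912.
Best split is after B, i.e. k = 2.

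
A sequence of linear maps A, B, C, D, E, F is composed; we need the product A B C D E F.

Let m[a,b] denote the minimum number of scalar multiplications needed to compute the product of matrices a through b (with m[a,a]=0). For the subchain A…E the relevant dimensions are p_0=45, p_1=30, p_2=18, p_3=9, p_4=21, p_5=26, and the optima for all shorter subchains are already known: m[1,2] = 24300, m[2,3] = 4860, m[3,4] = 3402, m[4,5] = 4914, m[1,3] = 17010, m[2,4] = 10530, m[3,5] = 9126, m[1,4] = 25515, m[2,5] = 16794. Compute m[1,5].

m[1,5] = min over k∈[1,4] of m[1,k]+m[k+1,5]+p_{0}·p_k·p_{5}.
k=1: 0 + 16794 + 45·30·26 = 51894; k=2: 24300 + 9126 + 45·18·26 = 54486; k=3: 17010 + 4914 + 45·9·26 = 32454; k=4: 25515 + 0 + 45·21·26 = 50085.
Minimum: 32454 at k=3.

32454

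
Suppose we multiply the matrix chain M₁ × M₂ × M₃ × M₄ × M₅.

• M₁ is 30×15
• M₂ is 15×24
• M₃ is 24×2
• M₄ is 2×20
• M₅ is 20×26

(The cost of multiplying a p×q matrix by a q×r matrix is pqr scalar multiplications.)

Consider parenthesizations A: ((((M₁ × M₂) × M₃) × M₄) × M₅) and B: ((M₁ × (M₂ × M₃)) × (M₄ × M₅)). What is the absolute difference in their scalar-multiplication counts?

24820

Order A = ((((M₁ × M₂) × M₃) × M₄) × M₅): (M₁ × M₂): 30×15 by 15×24 → 30×24, cost 30·15·24 = 10800; ((M₁ × M₂) × M₃): 30×24 by 24×2 → 30×2, cost 30·24·2 = 1440; cumulative 12240; (((M₁ × M₂) × M₃) × M₄): 30×2 by 2×20 → 30×20, cost 30·2·20 = 1200; cumulative 13440; ((((M₁ × M₂) × M₃) × M₄) × M₅): 30×20 by 20×26 → 30×26, cost 30·20·26 = 15600; cumulative 29040. Total 29040.
Order B = ((M₁ × (M₂ × M₃)) × (M₄ × M₅)): (M₂ × M₃): 15×24 by 24×2 → 15×2, cost 15·24·2 = 720; (M₁ × (M₂ × M₃)): 30×15 by 15×2 → 30×2, cost 30·15·2 = 900; cumulative 1620; (M₄ × M₅): 2×20 by 20×26 → 2×26, cost 2·20·26 = 1040; ((M₁ × (M₂ × M₃)) × (M₄ × M₅)): 30×2 by 2×26 → 30×26, cost 30·2·26 = 1560; cumulative 4220. Total 4220.
Difference: |29040 − 4220| = 24820.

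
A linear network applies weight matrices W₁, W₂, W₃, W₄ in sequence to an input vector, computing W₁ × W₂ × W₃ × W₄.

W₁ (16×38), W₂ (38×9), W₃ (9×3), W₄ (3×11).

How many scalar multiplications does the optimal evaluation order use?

Adjacent pairs: W₁W₂ = 16·38·9 = 5472; W₂W₃ = 38·9·3 = 1026; W₃W₄ = 9·3·11 = 297.
Length 3: W₁..W₃: k=1: 0+1026+16·38·3=2850; k=2: 5472+0+16·9·3=5904 → min 2850 | W₂..W₄: k=2: 0+297+38·9·11=4059; k=3: 1026+0+38·3·11=2280 → min 2280.
Length 4: W₁..W₄: k=1: 0+2280+16·38·11=8968; k=2: 5472+297+16·9·11=7353; k=3: 2850+0+16·3·11=3378 → min 3378.
Optimal order: ((W₁ × (W₂ × W₃)) × W₄) with cost 3378.

3378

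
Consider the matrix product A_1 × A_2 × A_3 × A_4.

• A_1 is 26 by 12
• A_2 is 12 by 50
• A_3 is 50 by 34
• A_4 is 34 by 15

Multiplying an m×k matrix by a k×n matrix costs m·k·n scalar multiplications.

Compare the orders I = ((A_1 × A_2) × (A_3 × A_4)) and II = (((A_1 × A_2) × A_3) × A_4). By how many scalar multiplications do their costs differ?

12460

Order I = ((A_1 × A_2) × (A_3 × A_4)): (A_1 × A_2): 26×12 by 12×50 → 26×50, cost 26·12·50 = 15600; (A_3 × A_4): 50×34 by 34×15 → 50×15, cost 50·34·15 = 25500; ((A_1 × A_2) × (A_3 × A_4)): 26×50 by 50×15 → 26×15, cost 26·50·15 = 19500; cumulative 60600. Total 60600.
Order II = (((A_1 × A_2) × A_3) × A_4): (A_1 × A_2): 26×12 by 12×50 → 26×50, cost 26·12·50 = 15600; ((A_1 × A_2) × A_3): 26×50 by 50×34 → 26×34, cost 26·50·34 = 44200; cumulative 59800; (((A_1 × A_2) × A_3) × A_4): 26×34 by 34×15 → 26×15, cost 26·34·15 = 13260; cumulative 73060. Total 73060.
Difference: |60600 − 73060| = 12460.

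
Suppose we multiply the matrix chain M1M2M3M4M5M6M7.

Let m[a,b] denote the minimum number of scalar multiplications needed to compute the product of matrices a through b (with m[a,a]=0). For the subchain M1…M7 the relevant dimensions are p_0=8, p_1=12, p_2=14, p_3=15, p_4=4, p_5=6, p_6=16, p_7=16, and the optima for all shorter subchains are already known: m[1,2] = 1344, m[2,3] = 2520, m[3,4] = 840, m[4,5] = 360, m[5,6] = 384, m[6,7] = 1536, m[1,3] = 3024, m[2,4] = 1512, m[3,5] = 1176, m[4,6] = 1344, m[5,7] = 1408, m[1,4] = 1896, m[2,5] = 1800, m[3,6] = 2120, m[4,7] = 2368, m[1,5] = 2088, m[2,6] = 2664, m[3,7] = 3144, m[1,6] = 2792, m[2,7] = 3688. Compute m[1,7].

3816

m[1,7] = min over k∈[1,6] of m[1,k]+m[k+1,7]+p_{0}·p_k·p_{7}.
k=1: 0 + 3688 + 8·12·16 = 5224; k=2: 1344 + 3144 + 8·14·16 = 6280; k=3: 3024 + 2368 + 8·15·16 = 7312; k=4: 1896 + 1408 + 8·4·16 = 3816; k=5: 2088 + 1536 + 8·6·16 = 4392; k=6: 2792 + 0 + 8·16·16 = 4840.
Minimum: 3816 at k=4.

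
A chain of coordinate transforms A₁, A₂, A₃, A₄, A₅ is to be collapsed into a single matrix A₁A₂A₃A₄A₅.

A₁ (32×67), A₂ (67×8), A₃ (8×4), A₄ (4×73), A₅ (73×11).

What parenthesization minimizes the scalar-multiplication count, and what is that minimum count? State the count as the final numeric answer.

Adjacent pairs: A₁A₂ = 32·67·8 = 17152; A₂A₃ = 67·8·4 = 2144; A₃A₄ = 8·4·73 = 2336; A₄A₅ = 4·73·11 = 3212.
Length 3: A₁..A₃: k=1: 0+2144+32·67·4=10720; k=2: 17152+0+32·8·4=18176 → min 10720 | A₂..A₄: k=2: 0+2336+67·8·73=41464; k=3: 2144+0+67·4·73=21708 → min 21708 | A₃..A₅: k=3: 0+3212+8·4·11=3564; k=4: 2336+0+8·73·11=8760 → min 3564.
Length 4: A₁..A₄: k=1: 0+21708+32·67·73=178220; k=2: 17152+2336+32·8·73=38176; k=3: 10720+0+32·4·73=20064 → min 20064 | A₂..A₅: k=2: 0+3564+67·8·11=9460; k=3: 2144+3212+67·4·11=8304; k=4: 21708+0+67·73·11=75509 → min 8304.
Length 5: A₁..A₅: k=1: 0+8304+32·67·11=31888; k=2: 17152+3564+32·8·11=23532; k=3: 10720+3212+32·4·11=15340; k=4: 20064+0+32·73·11=45760 → min 15340.
Optimal parenthesization: ((A₁(A₂A₃))(A₄A₅)) with cost 15340.

15340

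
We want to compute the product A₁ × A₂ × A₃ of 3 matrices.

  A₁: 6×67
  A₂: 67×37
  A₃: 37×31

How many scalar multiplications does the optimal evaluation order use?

Order (A₁ × (A₂ × A₃)): (A₂ × A₃): 67×37 by 37×31 → 67×31, cost 67·37·31 = 76849; (A₁ × (A₂ × A₃)): 6×67 by 67×31 → 6×31, cost 6·67·31 = 12462; cumulative 89311. Total 89311.
Order ((A₁ × A₂) × A₃): (A₁ × A₂): 6×67 by 67×37 → 6×37, cost 6·67·37 = 14874; ((A₁ × A₂) × A₃): 6×37 by 37×31 → 6×31, cost 6·37·31 = 6882; cumulative 21756. Total 21756.
Minimum: 21756.

21756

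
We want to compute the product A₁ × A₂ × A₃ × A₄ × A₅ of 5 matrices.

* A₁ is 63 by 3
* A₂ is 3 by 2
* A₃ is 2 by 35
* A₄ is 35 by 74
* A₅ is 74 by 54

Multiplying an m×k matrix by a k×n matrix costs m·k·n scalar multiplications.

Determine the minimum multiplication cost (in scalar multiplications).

20354

Adjacent pairs: A₁A₂ = 63·3·2 = 378; A₂A₃ = 3·2·35 = 210; A₃A₄ = 2·35·74 = 5180; A₄A₅ = 35·74·54 = 139860.
Length 3: A₁..A₃: k=1: 0+210+63·3·35=6825; k=2: 378+0+63·2·35=4788 → min 4788 | A₂..A₄: k=2: 0+5180+3·2·74=5624; k=3: 210+0+3·35·74=7980 → min 5624 | A₃..A₅: k=3: 0+139860+2·35·54=143640; k=4: 5180+0+2·74·54=13172 → min 13172.
Length 4: A₁..A₄: k=1: 0+5624+63·3·74=19610; k=2: 378+5180+63·2·74=14882; k=3: 4788+0+63·35·74=167958 → min 14882 | A₂..A₅: k=2: 0+13172+3·2·54=13496; k=3: 210+139860+3·35·54=145740; k=4: 5624+0+3·74·54=17612 → min 13496.
Length 5: A₁..A₅: k=1: 0+13496+63·3·54=23702; k=2: 378+13172+63·2·54=20354; k=3: 4788+139860+63·35·54=263718; k=4: 14882+0+63·74·54=266630 → min 20354.
Optimal order: ((A₁ × A₂) × ((A₃ × A₄) × A₅)) with cost 20354.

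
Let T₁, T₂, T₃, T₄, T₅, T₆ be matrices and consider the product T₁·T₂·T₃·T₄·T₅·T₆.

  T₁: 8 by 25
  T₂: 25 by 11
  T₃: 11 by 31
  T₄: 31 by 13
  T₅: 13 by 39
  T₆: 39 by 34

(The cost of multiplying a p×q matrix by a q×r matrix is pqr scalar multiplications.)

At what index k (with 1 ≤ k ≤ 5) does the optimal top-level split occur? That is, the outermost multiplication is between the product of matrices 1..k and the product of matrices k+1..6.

Adjacent pairs: T₁T₂ = 8·25·11 = 2200; T₂T₃ = 25·11·31 = 8525; T₃T₄ = 11·31·13 = 4433; T₄T₅ = 31·13·39 = 15717; T₅T₆ = 13·39·34 = 17238.
Length 3: T₁..T₃: k=1: 0+8525+8·25·31=14725; k=2: 2200+0+8·11·31=4928 → min 4928 | T₂..T₄: k=2: 0+4433+25·11·13=8008; k=3: 8525+0+25·31·13=18600 → min 8008 | T₃..T₅: k=3: 0+15717+11·31·39=29016; k=4: 4433+0+11·13·39=10010 → min 10010 | T₄..T₆: k=4: 0+17238+31·13·34=30940; k=5: 15717+0+31·39·34=56823 → min 30940.
Length 4: T₁..T₄: k=1: 0+8008+8·25·13=10608; k=2: 2200+4433+8·11·13=7777; k=3: 4928+0+8·31·13=8152 → min 7777 | T₂..T₅: k=2: 0+10010+25·11·39=20735; k=3: 8525+15717+25·31·39=54467; k=4: 8008+0+25·13·39=20683 → min 20683 | T₃..T₆: k=3: 0+30940+11·31·34=42534; k=4: 4433+17238+11·13·34=26533; k=5: 10010+0+11·39·34=24596 → min 24596.
Length 5: T₁..T₅: k=1: 0+20683+8·25·39=28483; k=2: 2200+10010+8·11·39=15642; k=3: 4928+15717+8·31·39=30317; k=4: 7777+0+8·13·39=11833 → min 11833 | T₂..T₆: k=2: 0+24596+25·11·34=33946; k=3: 8525+30940+25·31·34=65815; k=4: 8008+17238+25·13·34=36296; k=5: 20683+0+25·39·34=53833 → min 33946.
Top-level splits: k=1: (T₁..T₁)·(T₂..T₆) → 0+33946+8·25·34 = 40746; k=2: (T₁..T₂)·(T₃..T₆) → 2200+24596+8·11·34 = 29788; k=3: (T₁..T₃)·(T₄..T₆) → 4928+30940+8·31·34 = 44300; k=4: (T₁..T₄)·(T₅..T₆) → 7777+17238+8·13·34 = 28551; k=5: (T₁..T₅)·(T₆..T₆) → 11833+0+8·39·34 = 22441.
Best split is after T₅, i.e. k = 5.

5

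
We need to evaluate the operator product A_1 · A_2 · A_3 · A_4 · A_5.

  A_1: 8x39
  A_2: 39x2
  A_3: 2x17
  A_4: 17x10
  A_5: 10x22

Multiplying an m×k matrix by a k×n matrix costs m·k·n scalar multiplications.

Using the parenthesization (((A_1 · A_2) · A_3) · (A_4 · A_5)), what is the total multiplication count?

7628

(A_1 · A_2): 8×39 by 39×2 → 8×2, cost 8·39·2 = 624
((A_1 · A_2) · A_3): 8×2 by 2×17 → 8×17, cost 8·2·17 = 272; cumulative 896
(A_4 · A_5): 17×10 by 10×22 → 17×22, cost 17·10·22 = 3740
(((A_1 · A_2) · A_3) · (A_4 · A_5)): 8×17 by 17×22 → 8×22, cost 8·17·22 = 2992; cumulative 7628
Total: 7628 scalar multiplications.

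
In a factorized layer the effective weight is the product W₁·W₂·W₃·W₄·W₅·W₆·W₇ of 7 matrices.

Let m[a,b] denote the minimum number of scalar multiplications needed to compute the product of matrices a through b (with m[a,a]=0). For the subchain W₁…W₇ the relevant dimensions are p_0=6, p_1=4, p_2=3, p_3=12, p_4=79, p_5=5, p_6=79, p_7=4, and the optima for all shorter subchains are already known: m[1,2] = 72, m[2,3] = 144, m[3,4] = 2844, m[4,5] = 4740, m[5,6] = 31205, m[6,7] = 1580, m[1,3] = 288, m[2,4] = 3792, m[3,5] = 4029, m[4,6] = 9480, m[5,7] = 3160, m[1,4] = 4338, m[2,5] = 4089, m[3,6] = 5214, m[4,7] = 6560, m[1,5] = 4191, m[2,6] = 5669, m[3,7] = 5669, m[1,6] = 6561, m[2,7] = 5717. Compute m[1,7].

m[1,7] = min over k∈[1,6] of m[1,k]+m[k+1,7]+p_{0}·p_k·p_{7}.
k=1: 0 + 5717 + 6·4·4 = 5813; k=2: 72 + 5669 + 6·3·4 = 5813; k=3: 288 + 6560 + 6·12·4 = 7136; k=4: 4338 + 3160 + 6·79·4 = 9394; k=5: 4191 + 1580 + 6·5·4 = 5891; k=6: 6561 + 0 + 6·79·4 = 8457.
Minimum: 5813 at k=1.

5813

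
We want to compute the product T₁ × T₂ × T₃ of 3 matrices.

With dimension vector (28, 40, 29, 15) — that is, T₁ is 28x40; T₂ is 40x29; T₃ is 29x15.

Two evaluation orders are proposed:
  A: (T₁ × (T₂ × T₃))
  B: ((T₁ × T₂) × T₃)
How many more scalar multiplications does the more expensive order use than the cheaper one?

Order A = (T₁ × (T₂ × T₃)): (T₂ × T₃): 40×29 by 29×15 → 40×15, cost 40·29·15 = 17400; (T₁ × (T₂ × T₃)): 28×40 by 40×15 → 28×15, cost 28·40·15 = 16800; cumulative 34200. Total 34200.
Order B = ((T₁ × T₂) × T₃): (T₁ × T₂): 28×40 by 40×29 → 28×29, cost 28·40·29 = 32480; ((T₁ × T₂) × T₃): 28×29 by 29×15 → 28×15, cost 28·29·15 = 12180; cumulative 44660. Total 44660.
Difference: |34200 − 44660| = 10460.

10460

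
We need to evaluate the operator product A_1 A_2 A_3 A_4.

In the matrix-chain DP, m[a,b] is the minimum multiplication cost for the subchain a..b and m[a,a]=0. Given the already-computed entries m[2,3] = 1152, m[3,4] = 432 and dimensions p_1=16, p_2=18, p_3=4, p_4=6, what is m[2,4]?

m[2,4] = min over k∈[2,3] of m[2,k]+m[k+1,4]+p_{1}·p_k·p_{4}.
k=2: 0 + 432 + 16·18·6 = 2160; k=3: 1152 + 0 + 16·4·6 = 1536.
Minimum: 1536 at k=3.

1536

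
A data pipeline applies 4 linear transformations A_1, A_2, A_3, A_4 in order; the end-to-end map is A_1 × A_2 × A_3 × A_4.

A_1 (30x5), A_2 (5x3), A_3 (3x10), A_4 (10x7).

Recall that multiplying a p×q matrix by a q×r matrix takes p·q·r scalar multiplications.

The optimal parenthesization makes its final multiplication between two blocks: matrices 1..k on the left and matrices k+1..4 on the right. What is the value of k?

Adjacent pairs: A_1A_2 = 30·5·3 = 450; A_2A_3 = 5·3·10 = 150; A_3A_4 = 3·10·7 = 210.
Length 3: A_1..A_3: k=1: 0+150+30·5·10=1650; k=2: 450+0+30·3·10=1350 → min 1350 | A_2..A_4: k=2: 0+210+5·3·7=315; k=3: 150+0+5·10·7=500 → min 315.
Top-level splits: k=1: (A_1..A_1)·(A_2..A_4) → 0+315+30·5·7 = 1365; k=2: (A_1..A_2)·(A_3..A_4) → 450+210+30·3·7 = 1290; k=3: (A_1..A_3)·(A_4..A_4) → 1350+0+30·10·7 = 3450.
Best split is after A_2, i.e. k = 2.

2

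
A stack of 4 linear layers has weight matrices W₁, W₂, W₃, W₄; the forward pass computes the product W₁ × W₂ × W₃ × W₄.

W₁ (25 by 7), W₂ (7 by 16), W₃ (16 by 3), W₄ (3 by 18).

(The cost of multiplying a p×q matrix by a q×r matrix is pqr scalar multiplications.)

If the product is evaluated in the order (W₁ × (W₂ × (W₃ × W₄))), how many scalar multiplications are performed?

6030

(W₃ × W₄): 16×3 by 3×18 → 16×18, cost 16·3·18 = 864
(W₂ × (W₃ × W₄)): 7×16 by 16×18 → 7×18, cost 7·16·18 = 2016; cumulative 2880
(W₁ × (W₂ × (W₃ × W₄))): 25×7 by 7×18 → 25×18, cost 25·7·18 = 3150; cumulative 6030
Total: 6030 scalar multiplications.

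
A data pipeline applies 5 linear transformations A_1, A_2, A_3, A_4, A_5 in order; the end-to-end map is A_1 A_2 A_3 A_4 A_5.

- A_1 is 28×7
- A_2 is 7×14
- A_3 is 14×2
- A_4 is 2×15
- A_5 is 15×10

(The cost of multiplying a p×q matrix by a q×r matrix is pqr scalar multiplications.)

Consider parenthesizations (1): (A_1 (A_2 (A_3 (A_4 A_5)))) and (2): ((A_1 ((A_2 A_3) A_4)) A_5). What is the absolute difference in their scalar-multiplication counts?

4026

Order (1) = (A_1 (A_2 (A_3 (A_4 A_5)))): (A_4 A_5): 2×15 by 15×10 → 2×10, cost 2·15·10 = 300; (A_3 (A_4 A_5)): 14×2 by 2×10 → 14×10, cost 14·2·10 = 280; cumulative 580; (A_2 (A_3 (A_4 A_5))): 7×14 by 14×10 → 7×10, cost 7·14·10 = 980; cumulative 1560; (A_1 (A_2 (A_3 (A_4 A_5)))): 28×7 by 7×10 → 28×10, cost 28·7·10 = 1960; cumulative 3520. Total 3520.
Order (2) = ((A_1 ((A_2 A_3) A_4)) A_5): (A_2 A_3): 7×14 by 14×2 → 7×2, cost 7·14·2 = 196; ((A_2 A_3) A_4): 7×2 by 2×15 → 7×15, cost 7·2·15 = 210; cumulative 406; (A_1 ((A_2 A_3) A_4)): 28×7 by 7×15 → 28×15, cost 28·7·15 = 2940; cumulative 3346; ((A_1 ((A_2 A_3) A_4)) A_5): 28×15 by 15×10 → 28×10, cost 28·15·10 = 4200; cumulative 7546. Total 7546.
Difference: |3520 − 7546| = 4026.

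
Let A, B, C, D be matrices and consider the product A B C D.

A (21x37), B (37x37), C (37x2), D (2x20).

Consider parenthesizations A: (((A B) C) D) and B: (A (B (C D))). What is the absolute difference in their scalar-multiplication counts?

13257

Order A = (((A B) C) D): (A B): 21×37 by 37×37 → 21×37, cost 21·37·37 = 28749; ((A B) C): 21×37 by 37×2 → 21×2, cost 21·37·2 = 1554; cumulative 30303; (((A B) C) D): 21×2 by 2×20 → 21×20, cost 21·2·20 = 840; cumulative 31143. Total 31143.
Order B = (A (B (C D))): (C D): 37×2 by 2×20 → 37×20, cost 37·2·20 = 1480; (B (C D)): 37×37 by 37×20 → 37×20, cost 37·37·20 = 27380; cumulative 28860; (A (B (C D))): 21×37 by 37×20 → 21×20, cost 21·37·20 = 15540; cumulative 44400. Total 44400.
Difference: |31143 − 44400| = 13257.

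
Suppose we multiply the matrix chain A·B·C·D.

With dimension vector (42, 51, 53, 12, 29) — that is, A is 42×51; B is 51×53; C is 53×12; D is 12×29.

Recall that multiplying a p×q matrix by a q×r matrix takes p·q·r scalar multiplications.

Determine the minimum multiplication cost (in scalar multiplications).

72756

Adjacent pairs: AB = 42·51·53 = 113526; BC = 51·53·12 = 32436; CD = 53·12·29 = 18444.
Length 3: A..C: k=1: 0+32436+42·51·12=58140; k=2: 113526+0+42·53·12=140238 → min 58140 | B..D: k=2: 0+18444+51·53·29=96831; k=3: 32436+0+51·12·29=50184 → min 50184.
Length 4: A..D: k=1: 0+50184+42·51·29=112302; k=2: 113526+18444+42·53·29=196524; k=3: 58140+0+42·12·29=72756 → min 72756.
Optimal order: ((A·(B·C))·D) with cost 72756.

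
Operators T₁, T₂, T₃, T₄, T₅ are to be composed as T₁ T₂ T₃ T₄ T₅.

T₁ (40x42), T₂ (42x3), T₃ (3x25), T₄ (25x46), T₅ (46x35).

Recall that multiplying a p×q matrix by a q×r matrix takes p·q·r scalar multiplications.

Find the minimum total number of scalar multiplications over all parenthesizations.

17520

Adjacent pairs: T₁T₂ = 40·42·3 = 5040; T₂T₃ = 42·3·25 = 3150; T₃T₄ = 3·25·46 = 3450; T₄T₅ = 25·46·35 = 40250.
Length 3: T₁..T₃: k=1: 0+3150+40·42·25=45150; k=2: 5040+0+40·3·25=8040 → min 8040 | T₂..T₄: k=2: 0+3450+42·3·46=9246; k=3: 3150+0+42·25·46=51450 → min 9246 | T₃..T₅: k=3: 0+40250+3·25·35=42875; k=4: 3450+0+3·46·35=8280 → min 8280.
Length 4: T₁..T₄: k=1: 0+9246+40·42·46=86526; k=2: 5040+3450+40·3·46=14010; k=3: 8040+0+40·25·46=54040 → min 14010 | T₂..T₅: k=2: 0+8280+42·3·35=12690; k=3: 3150+40250+42·25·35=80150; k=4: 9246+0+42·46·35=76866 → min 12690.
Length 5: T₁..T₅: k=1: 0+12690+40·42·35=71490; k=2: 5040+8280+40·3·35=17520; k=3: 8040+40250+40·25·35=83290; k=4: 14010+0+40·46·35=78410 → min 17520.
Optimal order: ((T₁ T₂) ((T₃ T₄) T₅)) with cost 17520.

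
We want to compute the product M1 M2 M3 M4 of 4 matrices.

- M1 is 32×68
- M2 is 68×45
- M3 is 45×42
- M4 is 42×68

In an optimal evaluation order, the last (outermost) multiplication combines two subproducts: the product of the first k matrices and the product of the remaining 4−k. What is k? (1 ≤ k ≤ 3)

Adjacent pairs: M1M2 = 32·68·45 = 97920; M2M3 = 68·45·42 = 128520; M3M4 = 45·42·68 = 128520.
Length 3: M1..M3: k=1: 0+128520+32·68·42=219912; k=2: 97920+0+32·45·42=158400 → min 158400 | M2..M4: k=2: 0+128520+68·45·68=336600; k=3: 128520+0+68·42·68=322728 → min 322728.
Top-level splits: k=1: (M1..M1)·(M2..M4) → 0+322728+32·68·68 = 470696; k=2: (M1..M2)·(M3..M4) → 97920+128520+32·45·68 = 324360; k=3: (M1..M3)·(M4..M4) → 158400+0+32·42·68 = 249792.
Best split is after M3, i.e. k = 3.

3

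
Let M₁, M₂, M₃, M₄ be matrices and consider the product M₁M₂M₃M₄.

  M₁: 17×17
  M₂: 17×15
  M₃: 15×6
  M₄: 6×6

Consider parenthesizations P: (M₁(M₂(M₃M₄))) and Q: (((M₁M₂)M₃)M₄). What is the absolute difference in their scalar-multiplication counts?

2673

Order P = (M₁(M₂(M₃M₄))): (M₃M₄): 15×6 by 6×6 → 15×6, cost 15·6·6 = 540; (M₂(M₃M₄)): 17×15 by 15×6 → 17×6, cost 17·15·6 = 1530; cumulative 2070; (M₁(M₂(M₃M₄))): 17×17 by 17×6 → 17×6, cost 17·17·6 = 1734; cumulative 3804. Total 3804.
Order Q = (((M₁M₂)M₃)M₄): (M₁M₂): 17×17 by 17×15 → 17×15, cost 17·17·15 = 4335; ((M₁M₂)M₃): 17×15 by 15×6 → 17×6, cost 17·15·6 = 1530; cumulative 5865; (((M₁M₂)M₃)M₄): 17×6 by 6×6 → 17×6, cost 17·6·6 = 612; cumulative 6477. Total 6477.
Difference: |3804 − 6477| = 2673.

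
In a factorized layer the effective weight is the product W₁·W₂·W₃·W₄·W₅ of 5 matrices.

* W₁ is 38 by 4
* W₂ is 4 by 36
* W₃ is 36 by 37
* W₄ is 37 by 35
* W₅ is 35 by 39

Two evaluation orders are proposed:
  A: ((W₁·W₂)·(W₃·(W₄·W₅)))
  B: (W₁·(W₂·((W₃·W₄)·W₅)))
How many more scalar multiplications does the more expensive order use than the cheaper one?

Order A = ((W₁·W₂)·(W₃·(W₄·W₅))): (W₁·W₂): 38×4 by 4×36 → 38×36, cost 38·4·36 = 5472; (W₄·W₅): 37×35 by 35×39 → 37×39, cost 37·35·39 = 50505; (W₃·(W₄·W₅)): 36×37 by 37×39 → 36×39, cost 36·37·39 = 51948; cumulative 102453; ((W₁·W₂)·(W₃·(W₄·W₅))): 38×36 by 36×39 → 38×39, cost 38·36·39 = 53352; cumulative 161277. Total 161277.
Order B = (W₁·(W₂·((W₃·W₄)·W₅))): (W₃·W₄): 36×37 by 37×35 → 36×35, cost 36·37·35 = 46620; ((W₃·W₄)·W₅): 36×35 by 35×39 → 36×39, cost 36·35·39 = 49140; cumulative 95760; (W₂·((W₃·W₄)·W₅)): 4×36 by 36×39 → 4×39, cost 4·36·39 = 5616; cumulative 101376; (W₁·(W₂·((W₃·W₄)·W₅))): 38×4 by 4×39 → 38×39, cost 38·4·39 = 5928; cumulative 107304. Total 107304.
Difference: |161277 − 107304| = 53973.

53973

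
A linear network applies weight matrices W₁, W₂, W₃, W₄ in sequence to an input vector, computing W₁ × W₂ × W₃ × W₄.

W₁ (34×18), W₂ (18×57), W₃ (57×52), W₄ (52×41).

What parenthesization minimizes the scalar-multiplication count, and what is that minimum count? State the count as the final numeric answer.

116820

Adjacent pairs: W₁W₂ = 34·18·57 = 34884; W₂W₃ = 18·57·52 = 53352; W₃W₄ = 57·52·41 = 121524.
Length 3: W₁..W₃: k=1: 0+53352+34·18·52=85176; k=2: 34884+0+34·57·52=135660 → min 85176 | W₂..W₄: k=2: 0+121524+18·57·41=163590; k=3: 53352+0+18·52·41=91728 → min 91728.
Length 4: W₁..W₄: k=1: 0+91728+34·18·41=116820; k=2: 34884+121524+34·57·41=235866; k=3: 85176+0+34·52·41=157664 → min 116820.
Optimal parenthesization: (W₁ × ((W₂ × W₃) × W₄)) with cost 116820.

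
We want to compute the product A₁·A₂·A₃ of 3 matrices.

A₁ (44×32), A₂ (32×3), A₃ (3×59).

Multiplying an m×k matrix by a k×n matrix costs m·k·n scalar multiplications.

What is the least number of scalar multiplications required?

Order (A₁·(A₂·A₃)): (A₂·A₃): 32×3 by 3×59 → 32×59, cost 32·3·59 = 5664; (A₁·(A₂·A₃)): 44×32 by 32×59 → 44×59, cost 44·32·59 = 83072; cumulative 88736. Total 88736.
Order ((A₁·A₂)·A₃): (A₁·A₂): 44×32 by 32×3 → 44×3, cost 44·32·3 = 4224; ((A₁·A₂)·A₃): 44×3 by 3×59 → 44×59, cost 44·3·59 = 7788; cumulative 12012. Total 12012.
Minimum: 12012.

12012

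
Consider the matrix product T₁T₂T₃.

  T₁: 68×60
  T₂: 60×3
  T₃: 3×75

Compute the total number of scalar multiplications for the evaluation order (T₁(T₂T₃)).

319500

(T₂T₃): 60×3 by 3×75 → 60×75, cost 60·3·75 = 13500
(T₁(T₂T₃)): 68×60 by 60×75 → 68×75, cost 68·60·75 = 306000; cumulative 319500
Total: 319500 scalar multiplications.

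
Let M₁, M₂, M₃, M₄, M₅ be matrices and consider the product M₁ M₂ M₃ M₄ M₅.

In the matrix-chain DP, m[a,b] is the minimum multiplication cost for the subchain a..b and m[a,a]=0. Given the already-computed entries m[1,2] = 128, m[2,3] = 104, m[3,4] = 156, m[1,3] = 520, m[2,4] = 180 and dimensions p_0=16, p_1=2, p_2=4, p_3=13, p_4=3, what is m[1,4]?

m[1,4] = min over k∈[1,3] of m[1,k]+m[k+1,4]+p_{0}·p_k·p_{4}.
k=1: 0 + 180 + 16·2·3 = 276; k=2: 128 + 156 + 16·4·3 = 476; k=3: 520 + 0 + 16·13·3 = 1144.
Minimum: 276 at k=1.

276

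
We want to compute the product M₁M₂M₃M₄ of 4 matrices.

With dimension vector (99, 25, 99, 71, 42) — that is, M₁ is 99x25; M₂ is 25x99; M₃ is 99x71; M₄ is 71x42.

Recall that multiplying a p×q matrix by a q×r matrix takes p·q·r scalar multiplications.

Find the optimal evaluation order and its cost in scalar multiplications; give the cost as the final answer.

354225

Adjacent pairs: M₁M₂ = 99·25·99 = 245025; M₂M₃ = 25·99·71 = 175725; M₃M₄ = 99·71·42 = 295218.
Length 3: M₁..M₃: k=1: 0+175725+99·25·71=351450; k=2: 245025+0+99·99·71=940896 → min 351450 | M₂..M₄: k=2: 0+295218+25·99·42=399168; k=3: 175725+0+25·71·42=250275 → min 250275.
Length 4: M₁..M₄: k=1: 0+250275+99·25·42=354225; k=2: 245025+295218+99·99·42=951885; k=3: 351450+0+99·71·42=646668 → min 354225.
Optimal parenthesization: (M₁((M₂M₃)M₄)) with cost 354225.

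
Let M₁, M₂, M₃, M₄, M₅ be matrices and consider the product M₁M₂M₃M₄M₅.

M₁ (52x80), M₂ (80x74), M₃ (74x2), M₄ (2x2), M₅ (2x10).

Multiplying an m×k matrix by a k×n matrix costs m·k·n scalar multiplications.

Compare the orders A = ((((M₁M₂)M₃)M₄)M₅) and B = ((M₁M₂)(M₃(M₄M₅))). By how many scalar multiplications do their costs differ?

Order A = ((((M₁M₂)M₃)M₄)M₅): (M₁M₂): 52×80 by 80×74 → 52×74, cost 52·80·74 = 307840; ((M₁M₂)M₃): 52×74 by 74×2 → 52×2, cost 52·74·2 = 7696; cumulative 315536; (((M₁M₂)M₃)M₄): 52×2 by 2×2 → 52×2, cost 52·2·2 = 208; cumulative 315744; ((((M₁M₂)M₃)M₄)M₅): 52×2 by 2×10 → 52×10, cost 52·2·10 = 1040; cumulative 316784. Total 316784.
Order B = ((M₁M₂)(M₃(M₄M₅))): (M₁M₂): 52×80 by 80×74 → 52×74, cost 52·80·74 = 307840; (M₄M₅): 2×2 by 2×10 → 2×10, cost 2·2·10 = 40; (M₃(M₄M₅)): 74×2 by 2×10 → 74×10, cost 74·2·10 = 1480; cumulative 1520; ((M₁M₂)(M₃(M₄M₅))): 52×74 by 74×10 → 52×10, cost 52·74·10 = 38480; cumulative 347840. Total 347840.
Difference: |316784 − 347840| = 31056.

31056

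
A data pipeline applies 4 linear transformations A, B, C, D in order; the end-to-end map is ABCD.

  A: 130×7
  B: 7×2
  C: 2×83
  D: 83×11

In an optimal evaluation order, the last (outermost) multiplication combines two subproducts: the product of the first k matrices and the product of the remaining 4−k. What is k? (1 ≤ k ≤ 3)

2

Adjacent pairs: AB = 130·7·2 = 1820; BC = 7·2·83 = 1162; CD = 2·83·11 = 1826.
Length 3: A..C: k=1: 0+1162+130·7·83=76692; k=2: 1820+0+130·2·83=23400 → min 23400 | B..D: k=2: 0+1826+7·2·11=1980; k=3: 1162+0+7·83·11=7553 → min 1980.
Top-level splits: k=1: (A..A)·(B..D) → 0+1980+130·7·11 = 11990; k=2: (A..B)·(C..D) → 1820+1826+130·2·11 = 6506; k=3: (A..C)·(D..D) → 23400+0+130·83·11 = 142090.
Best split is after B, i.e. k = 2.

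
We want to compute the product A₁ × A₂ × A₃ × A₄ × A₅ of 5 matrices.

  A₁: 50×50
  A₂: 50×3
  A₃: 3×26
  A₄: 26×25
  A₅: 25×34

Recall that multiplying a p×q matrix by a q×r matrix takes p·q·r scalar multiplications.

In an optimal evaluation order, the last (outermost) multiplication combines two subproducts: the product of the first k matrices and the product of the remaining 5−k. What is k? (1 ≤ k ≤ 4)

Adjacent pairs: A₁A₂ = 50·50·3 = 7500; A₂A₃ = 50·3·26 = 3900; A₃A₄ = 3·26·25 = 1950; A₄A₅ = 26·25·34 = 22100.
Length 3: A₁..A₃: k=1: 0+3900+50·50·26=68900; k=2: 7500+0+50·3·26=11400 → min 11400 | A₂..A₄: k=2: 0+1950+50·3·25=5700; k=3: 3900+0+50·26·25=36400 → min 5700 | A₃..A₅: k=3: 0+22100+3·26·34=24752; k=4: 1950+0+3·25·34=4500 → min 4500.
Length 4: A₁..A₄: k=1: 0+5700+50·50·25=68200; k=2: 7500+1950+50·3·25=13200; k=3: 11400+0+50·26·25=43900 → min 13200 | A₂..A₅: k=2: 0+4500+50·3·34=9600; k=3: 3900+22100+50·26·34=70200; k=4: 5700+0+50·25·34=48200 → min 9600.
Top-level splits: k=1: (A₁..A₁)·(A₂..A₅) → 0+9600+50·50·34 = 94600; k=2: (A₁..A₂)·(A₃..A₅) → 7500+4500+50·3·34 = 17100; k=3: (A₁..A₃)·(A₄..A₅) → 11400+22100+50·26·34 = 77700; k=4: (A₁..A₄)·(A₅..A₅) → 13200+0+50·25·34 = 55700.
Best split is after A₂, i.e. k = 2.

2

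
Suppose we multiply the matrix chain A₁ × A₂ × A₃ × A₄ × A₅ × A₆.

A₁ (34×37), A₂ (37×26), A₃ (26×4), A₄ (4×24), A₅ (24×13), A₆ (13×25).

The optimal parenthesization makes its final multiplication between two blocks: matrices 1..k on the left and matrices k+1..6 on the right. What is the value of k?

3

Adjacent pairs: A₁A₂ = 34·37·26 = 32708; A₂A₃ = 37·26·4 = 3848; A₃A₄ = 26·4·24 = 2496; A₄A₅ = 4·24·13 = 1248; A₅A₆ = 24·13·25 = 7800.
Length 3: A₁..A₃: k=1: 0+3848+34·37·4=8880; k=2: 32708+0+34·26·4=36244 → min 8880 | A₂..A₄: k=2: 0+2496+37·26·24=25584; k=3: 3848+0+37·4·24=7400 → min 7400 | A₃..A₅: k=3: 0+1248+26·4·13=2600; k=4: 2496+0+26·24·13=10608 → min 2600 | A₄..A₆: k=4: 0+7800+4·24·25=10200; k=5: 1248+0+4·13·25=2548 → min 2548.
Length 4: A₁..A₄: k=1: 0+7400+34·37·24=37592; k=2: 32708+2496+34·26·24=56420; k=3: 8880+0+34·4·24=12144 → min 12144 | A₂..A₅: k=2: 0+2600+37·26·13=15106; k=3: 3848+1248+37·4·13=7020; k=4: 7400+0+37·24·13=18944 → min 7020 | A₃..A₆: k=3: 0+2548+26·4·25=5148; k=4: 2496+7800+26·24·25=25896; k=5: 2600+0+26·13·25=11050 → min 5148.
Length 5: A₁..A₅: k=1: 0+7020+34·37·13=23374; k=2: 32708+2600+34·26·13=46800; k=3: 8880+1248+34·4·13=11896; k=4: 12144+0+34·24·13=22752 → min 11896 | A₂..A₆: k=2: 0+5148+37·26·25=29198; k=3: 3848+2548+37·4·25=10096; k=4: 7400+7800+37·24·25=37400; k=5: 7020+0+37·13·25=19045 → min 10096.
Top-level splits: k=1: (A₁..A₁)·(A₂..A₆) → 0+10096+34·37·25 = 41546; k=2: (A₁..A₂)·(A₃..A₆) → 32708+5148+34·26·25 = 59956; k=3: (A₁..A₃)·(A₄..A₆) → 8880+2548+34·4·25 = 14828; k=4: (A₁..A₄)·(A₅..A₆) → 12144+7800+34·24·25 = 40344; k=5: (A₁..A₅)·(A₆..A₆) → 11896+0+34·13·25 = 22946.
Best split is after A₃, i.e. k = 3.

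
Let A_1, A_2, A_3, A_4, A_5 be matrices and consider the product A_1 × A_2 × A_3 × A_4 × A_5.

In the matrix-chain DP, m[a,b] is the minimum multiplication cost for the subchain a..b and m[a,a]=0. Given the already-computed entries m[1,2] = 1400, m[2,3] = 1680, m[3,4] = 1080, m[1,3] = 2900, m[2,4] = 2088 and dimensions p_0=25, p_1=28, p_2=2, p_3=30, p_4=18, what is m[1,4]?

m[1,4] = min over k∈[1,3] of m[1,k]+m[k+1,4]+p_{0}·p_k·p_{4}.
k=1: 0 + 2088 + 25·28·18 = 14688; k=2: 1400 + 1080 + 25·2·18 = 3380; k=3: 2900 + 0 + 25·30·18 = 16400.
Minimum: 3380 at k=2.

3380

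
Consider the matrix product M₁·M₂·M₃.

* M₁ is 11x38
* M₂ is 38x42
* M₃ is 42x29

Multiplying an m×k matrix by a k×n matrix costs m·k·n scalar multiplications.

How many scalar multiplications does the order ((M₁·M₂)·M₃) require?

(M₁·M₂): 11×38 by 38×42 → 11×42, cost 11·38·42 = 17556
((M₁·M₂)·M₃): 11×42 by 42×29 → 11×29, cost 11·42·29 = 13398; cumulative 30954
Total: 30954 scalar multiplications.

30954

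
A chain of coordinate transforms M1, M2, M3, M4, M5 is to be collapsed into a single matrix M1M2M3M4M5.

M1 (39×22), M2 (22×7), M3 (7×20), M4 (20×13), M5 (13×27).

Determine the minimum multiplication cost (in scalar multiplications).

Adjacent pairs: M1M2 = 39·22·7 = 6006; M2M3 = 22·7·20 = 3080; M3M4 = 7·20·13 = 1820; M4M5 = 20·13·27 = 7020.
Length 3: M1..M3: k=1: 0+3080+39·22·20=20240; k=2: 6006+0+39·7·20=11466 → min 11466 | M2..M4: k=2: 0+1820+22·7·13=3822; k=3: 3080+0+22·20·13=8800 → min 3822 | M3..M5: k=3: 0+7020+7·20·27=10800; k=4: 1820+0+7·13·27=4277 → min 4277.
Length 4: M1..M4: k=1: 0+3822+39·22·13=14976; k=2: 6006+1820+39·7·13=11375; k=3: 11466+0+39·20·13=21606 → min 11375 | M2..M5: k=2: 0+4277+22·7·27=8435; k=3: 3080+7020+22·20·27=21980; k=4: 3822+0+22·13·27=11544 → min 8435.
Length 5: M1..M5: k=1: 0+8435+39·22·27=31601; k=2: 6006+4277+39·7·27=17654; k=3: 11466+7020+39·20·27=39546; k=4: 11375+0+39·13·27=25064 → min 17654.
Optimal order: ((M1M2)((M3M4)M5)) with cost 17654.

17654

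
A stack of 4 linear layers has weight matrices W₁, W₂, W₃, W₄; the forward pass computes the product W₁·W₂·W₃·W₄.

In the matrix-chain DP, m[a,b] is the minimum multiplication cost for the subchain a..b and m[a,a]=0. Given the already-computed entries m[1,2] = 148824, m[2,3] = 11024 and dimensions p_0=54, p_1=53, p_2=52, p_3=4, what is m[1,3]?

m[1,3] = min over k∈[1,2] of m[1,k]+m[k+1,3]+p_{0}·p_k·p_{3}.
k=1: 0 + 11024 + 54·53·4 = 22472; k=2: 148824 + 0 + 54·52·4 = 160056.
Minimum: 22472 at k=1.

22472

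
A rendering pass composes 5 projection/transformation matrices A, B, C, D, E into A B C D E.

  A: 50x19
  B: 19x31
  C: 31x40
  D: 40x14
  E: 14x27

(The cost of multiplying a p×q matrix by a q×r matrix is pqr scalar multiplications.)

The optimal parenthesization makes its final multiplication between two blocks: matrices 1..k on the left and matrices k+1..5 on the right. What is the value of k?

4

Adjacent pairs: AB = 50·19·31 = 29450; BC = 19·31·40 = 23560; CD = 31·40·14 = 17360; DE = 40·14·27 = 15120.
Length 3: A..C: k=1: 0+23560+50·19·40=61560; k=2: 29450+0+50·31·40=91450 → min 61560 | B..D: k=2: 0+17360+19·31·14=25606; k=3: 23560+0+19·40·14=34200 → min 25606 | C..E: k=3: 0+15120+31·40·27=48600; k=4: 17360+0+31·14·27=29078 → min 29078.
Length 4: A..D: k=1: 0+25606+50·19·14=38906; k=2: 29450+17360+50·31·14=68510; k=3: 61560+0+50·40·14=89560 → min 38906 | B..E: k=2: 0+29078+19·31·27=44981; k=3: 23560+15120+19·40·27=59200; k=4: 25606+0+19·14·27=32788 → min 32788.
Top-level splits: k=1: (A..A)·(B..E) → 0+32788+50·19·27 = 58438; k=2: (A..B)·(C..E) → 29450+29078+50·31·27 = 100378; k=3: (A..C)·(D..E) → 61560+15120+50·40·27 = 130680; k=4: (A..D)·(E..E) → 38906+0+50·14·27 = 57806.
Best split is after D, i.e. k = 4.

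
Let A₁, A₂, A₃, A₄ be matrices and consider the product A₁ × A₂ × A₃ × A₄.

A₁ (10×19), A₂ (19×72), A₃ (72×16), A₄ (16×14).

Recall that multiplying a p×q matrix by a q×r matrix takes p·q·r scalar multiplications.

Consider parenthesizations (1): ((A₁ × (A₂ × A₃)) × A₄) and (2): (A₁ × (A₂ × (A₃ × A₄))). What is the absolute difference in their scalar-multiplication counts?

Order (1) = ((A₁ × (A₂ × A₃)) × A₄): (A₂ × A₃): 19×72 by 72×16 → 19×16, cost 19·72·16 = 21888; (A₁ × (A₂ × A₃)): 10×19 by 19×16 → 10×16, cost 10·19·16 = 3040; cumulative 24928; ((A₁ × (A₂ × A₃)) × A₄): 10×16 by 16×14 → 10×14, cost 10·16·14 = 2240; cumulative 27168. Total 27168.
Order (2) = (A₁ × (A₂ × (A₃ × A₄))): (A₃ × A₄): 72×16 by 16×14 → 72×14, cost 72·16·14 = 16128; (A₂ × (A₃ × A₄)): 19×72 by 72×14 → 19×14, cost 19·72·14 = 19152; cumulative 35280; (A₁ × (A₂ × (A₃ × A₄))): 10×19 by 19×14 → 10×14, cost 10·19·14 = 2660; cumulative 37940. Total 37940.
Difference: |27168 − 37940| = 10772.

10772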